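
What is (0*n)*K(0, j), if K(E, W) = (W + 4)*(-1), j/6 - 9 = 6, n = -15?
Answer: 0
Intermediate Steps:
j = 90 (j = 54 + 6*6 = 54 + 36 = 90)
K(E, W) = -4 - W (K(E, W) = (4 + W)*(-1) = -4 - W)
(0*n)*K(0, j) = (0*(-15))*(-4 - 1*90) = 0*(-4 - 90) = 0*(-94) = 0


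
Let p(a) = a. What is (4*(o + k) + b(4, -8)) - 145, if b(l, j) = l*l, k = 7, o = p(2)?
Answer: -93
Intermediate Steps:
o = 2
b(l, j) = l**2
(4*(o + k) + b(4, -8)) - 145 = (4*(2 + 7) + 4**2) - 145 = (4*9 + 16) - 145 = (36 + 16) - 145 = 52 - 145 = -93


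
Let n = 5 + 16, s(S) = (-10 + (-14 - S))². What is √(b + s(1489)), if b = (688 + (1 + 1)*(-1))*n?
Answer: 5*√92143 ≈ 1517.8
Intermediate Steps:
s(S) = (-24 - S)²
n = 21
b = 14406 (b = (688 + (1 + 1)*(-1))*21 = (688 + 2*(-1))*21 = (688 - 2)*21 = 686*21 = 14406)
√(b + s(1489)) = √(14406 + (24 + 1489)²) = √(14406 + 1513²) = √(14406 + 2289169) = √2303575 = 5*√92143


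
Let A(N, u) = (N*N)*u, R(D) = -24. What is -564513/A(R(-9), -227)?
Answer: 188171/43584 ≈ 4.3174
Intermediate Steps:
A(N, u) = u*N² (A(N, u) = N²*u = u*N²)
-564513/A(R(-9), -227) = -564513/((-227*(-24)²)) = -564513/((-227*576)) = -564513/(-130752) = -564513*(-1/130752) = 188171/43584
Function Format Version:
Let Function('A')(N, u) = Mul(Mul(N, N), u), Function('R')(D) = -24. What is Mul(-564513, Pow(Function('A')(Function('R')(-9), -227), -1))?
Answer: Rational(188171, 43584) ≈ 4.3174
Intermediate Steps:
Function('A')(N, u) = Mul(u, Pow(N, 2)) (Function('A')(N, u) = Mul(Pow(N, 2), u) = Mul(u, Pow(N, 2)))
Mul(-564513, Pow(Function('A')(Function('R')(-9), -227), -1)) = Mul(-564513, Pow(Mul(-227, Pow(-24, 2)), -1)) = Mul(-564513, Pow(Mul(-227, 576), -1)) = Mul(-564513, Pow(-130752, -1)) = Mul(-564513, Rational(-1, 130752)) = Rational(188171, 43584)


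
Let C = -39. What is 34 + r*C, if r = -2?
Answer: 112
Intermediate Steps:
34 + r*C = 34 - 2*(-39) = 34 + 78 = 112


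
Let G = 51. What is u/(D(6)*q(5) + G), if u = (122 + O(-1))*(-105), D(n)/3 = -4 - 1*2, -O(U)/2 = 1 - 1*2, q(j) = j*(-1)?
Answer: -4340/47 ≈ -92.340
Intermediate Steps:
q(j) = -j
O(U) = 2 (O(U) = -2*(1 - 1*2) = -2*(1 - 2) = -2*(-1) = 2)
D(n) = -18 (D(n) = 3*(-4 - 1*2) = 3*(-4 - 2) = 3*(-6) = -18)
u = -13020 (u = (122 + 2)*(-105) = 124*(-105) = -13020)
u/(D(6)*q(5) + G) = -13020/(-(-18)*5 + 51) = -13020/(-18*(-5) + 51) = -13020/(90 + 51) = -13020/141 = -13020*1/141 = -4340/47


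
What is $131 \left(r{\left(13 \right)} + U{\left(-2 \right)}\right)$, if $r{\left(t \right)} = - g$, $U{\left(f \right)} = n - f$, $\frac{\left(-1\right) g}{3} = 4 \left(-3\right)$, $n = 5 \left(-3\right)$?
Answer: $-6419$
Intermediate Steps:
$n = -15$
$g = 36$ ($g = - 3 \cdot 4 \left(-3\right) = \left(-3\right) \left(-12\right) = 36$)
$U{\left(f \right)} = -15 - f$
$r{\left(t \right)} = -36$ ($r{\left(t \right)} = \left(-1\right) 36 = -36$)
$131 \left(r{\left(13 \right)} + U{\left(-2 \right)}\right) = 131 \left(-36 - 13\right) = 131 \left(-49\right) = -6419$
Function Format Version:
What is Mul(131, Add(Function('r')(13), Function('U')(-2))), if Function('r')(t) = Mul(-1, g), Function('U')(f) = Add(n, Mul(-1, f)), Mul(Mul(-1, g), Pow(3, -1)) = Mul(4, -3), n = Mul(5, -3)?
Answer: -6419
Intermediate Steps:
n = -15
g = 36 (g = Mul(-3, Mul(4, -3)) = Mul(-3, -12) = 36)
Function('U')(f) = Add(-15, Mul(-1, f))
Function('r')(t) = -36 (Function('r')(t) = Mul(-1, 36) = -36)
Mul(131, Add(Function('r')(13), Function('U')(-2))) = Mul(131, Add(-36, Add(-15, Mul(-1, -2)))) = Mul(131, Add(-36, Add(-15, 2))) = Mul(131, Add(-36, -13)) = Mul(131, -49) = -6419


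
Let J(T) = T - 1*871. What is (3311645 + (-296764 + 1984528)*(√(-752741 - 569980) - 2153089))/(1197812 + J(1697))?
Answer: -519128970193/171234 + 281294*I*√146969/66591 ≈ -3.0317e+6 + 1619.4*I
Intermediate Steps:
J(T) = -871 + T (J(T) = T - 871 = -871 + T)
(3311645 + (-296764 + 1984528)*(√(-752741 - 569980) - 2153089))/(1197812 + J(1697)) = (3311645 + (-296764 + 1984528)*(√(-752741 - 569980) - 2153089))/(1197812 + (-871 + 1697)) = (3311645 + 1687764*(√(-1322721) - 2153089))/(1197812 + 826) = (3311645 + 1687764*(3*I*√146969 - 2153089))/1198638 = (3311645 + 1687764*(-2153089 + 3*I*√146969))*(1/1198638) = (3311645 + (-3633906102996 + 5063292*I*√146969))*(1/1198638) = (-3633902791351 + 5063292*I*√146969)*(1/1198638) = -519128970193/171234 + 281294*I*√146969/66591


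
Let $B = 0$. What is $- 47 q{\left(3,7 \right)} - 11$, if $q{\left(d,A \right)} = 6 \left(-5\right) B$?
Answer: $-11$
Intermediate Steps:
$q{\left(d,A \right)} = 0$ ($q{\left(d,A \right)} = 6 \left(-5\right) 0 = \left(-30\right) 0 = 0$)
$- 47 q{\left(3,7 \right)} - 11 = \left(-47\right) 0 - 11 = 0 - 11 = -11$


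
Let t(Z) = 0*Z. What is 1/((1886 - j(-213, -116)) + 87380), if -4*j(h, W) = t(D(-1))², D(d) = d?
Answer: 1/89266 ≈ 1.1202e-5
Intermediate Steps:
t(Z) = 0
j(h, W) = 0 (j(h, W) = -¼*0² = -¼*0 = 0)
1/((1886 - j(-213, -116)) + 87380) = 1/((1886 - 1*0) + 87380) = 1/((1886 + 0) + 87380) = 1/(1886 + 87380) = 1/89266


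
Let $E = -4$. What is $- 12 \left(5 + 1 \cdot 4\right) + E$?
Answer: $-112$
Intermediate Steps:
$- 12 \left(5 + 1 \cdot 4\right) + E = - 12 \left(5 + 1 \cdot 4\right) - 4 = - 12 \left(5 + 4\right) - 4 = \left(-12\right) 9 - 4 = -108 - 4 = -112$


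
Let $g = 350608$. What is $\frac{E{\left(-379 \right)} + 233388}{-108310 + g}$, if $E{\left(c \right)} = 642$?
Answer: $\frac{39005}{40383} \approx 0.96588$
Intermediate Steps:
$\frac{E{\left(-379 \right)} + 233388}{-108310 + g} = \frac{642 + 233388}{-108310 + 350608} = \frac{234030}{242298} = 234030 \cdot \frac{1}{242298} = \frac{39005}{40383}$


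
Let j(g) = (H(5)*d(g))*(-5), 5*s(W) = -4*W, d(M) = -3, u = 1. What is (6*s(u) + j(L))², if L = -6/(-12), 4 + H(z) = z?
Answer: 2601/25 ≈ 104.04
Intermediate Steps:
s(W) = -4*W/5 (s(W) = (-4*W)/5 = -4*W/5)
H(z) = -4 + z
L = ½ (L = -6*(-1/12) = ½ ≈ 0.50000)
j(g) = 15 (j(g) = ((-4 + 5)*(-3))*(-5) = (1*(-3))*(-5) = -3*(-5) = 15)
(6*s(u) + j(L))² = (6*(-⅘*1) + 15)² = (6*(-⅘) + 15)² = (-24/5 + 15)² = (51/5)² = 2601/25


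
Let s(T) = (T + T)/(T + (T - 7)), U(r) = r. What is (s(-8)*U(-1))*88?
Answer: -1408/23 ≈ -61.217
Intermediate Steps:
s(T) = 2*T/(-7 + 2*T) (s(T) = (2*T)/(T + (-7 + T)) = (2*T)/(-7 + 2*T) = 2*T/(-7 + 2*T))
(s(-8)*U(-1))*88 = ((2*(-8)/(-7 + 2*(-8)))*(-1))*88 = ((2*(-8)/(-7 - 16))*(-1))*88 = ((2*(-8)/(-23))*(-1))*88 = ((2*(-8)*(-1/23))*(-1))*88 = ((16/23)*(-1))*88 = -16/23*88 = -1408/23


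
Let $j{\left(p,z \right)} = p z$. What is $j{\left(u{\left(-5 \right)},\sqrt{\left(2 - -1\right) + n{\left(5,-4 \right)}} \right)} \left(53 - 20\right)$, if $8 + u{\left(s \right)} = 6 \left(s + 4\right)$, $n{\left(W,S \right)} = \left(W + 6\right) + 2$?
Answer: $-1848$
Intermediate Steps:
$n{\left(W,S \right)} = 8 + W$ ($n{\left(W,S \right)} = \left(6 + W\right) + 2 = 8 + W$)
$u{\left(s \right)} = 16 + 6 s$ ($u{\left(s \right)} = -8 + 6 \left(s + 4\right) = -8 + 6 \left(4 + s\right) = -8 + \left(24 + 6 s\right) = 16 + 6 s$)
$j{\left(u{\left(-5 \right)},\sqrt{\left(2 - -1\right) + n{\left(5,-4 \right)}} \right)} \left(53 - 20\right) = \left(16 + 6 \left(-5\right)\right) \sqrt{\left(2 - -1\right) + \left(8 + 5\right)} \left(53 - 20\right) = \left(16 - 30\right) \sqrt{\left(2 + 1\right) + 13} \cdot 33 = - 14 \sqrt{3 + 13} \cdot 33 = - 14 \sqrt{16} \cdot 33 = \left(-14\right) 4 \cdot 33 = \left(-56\right) 33 = -1848$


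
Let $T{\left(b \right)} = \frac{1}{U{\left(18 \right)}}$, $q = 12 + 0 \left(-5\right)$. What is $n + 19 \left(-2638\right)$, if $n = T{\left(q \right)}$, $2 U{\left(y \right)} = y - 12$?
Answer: $- \frac{150365}{3} \approx -50122.0$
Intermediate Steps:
$q = 12$ ($q = 12 + 0 = 12$)
$U{\left(y \right)} = -6 + \frac{y}{2}$ ($U{\left(y \right)} = \frac{y - 12}{2} = \frac{-12 + y}{2} = -6 + \frac{y}{2}$)
$T{\left(b \right)} = \frac{1}{3}$ ($T{\left(b \right)} = \frac{1}{-6 + \frac{1}{2} \cdot 18} = \frac{1}{-6 + 9} = \frac{1}{3}$)
$n = \frac{1}{3} \approx 0.33333$
$n + 19 \left(-2638\right) = \frac{1}{3} + 19 \left(-2638\right) = \frac{1}{3} - 50122 = - \frac{150365}{3}$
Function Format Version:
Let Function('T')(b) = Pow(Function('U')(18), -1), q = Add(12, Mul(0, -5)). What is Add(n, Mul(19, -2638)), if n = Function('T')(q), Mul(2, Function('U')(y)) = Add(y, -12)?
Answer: Rational(-150365, 3) ≈ -50122.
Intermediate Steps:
q = 12 (q = Add(12, 0) = 12)
Function('U')(y) = Add(-6, Mul(Rational(1, 2), y)) (Function('U')(y) = Mul(Rational(1, 2), Add(y, -12)) = Mul(Rational(1, 2), Add(-12, y)) = Add(-6, Mul(Rational(1, 2), y)))
Function('T')(b) = Rational(1, 3) (Function('T')(b) = Pow(Add(-6, Mul(Rational(1, 2), 18)), -1) = Pow(Add(-6, 9), -1) = Pow(3, -1) = Rational(1, 3))
n = Rational(1, 3) ≈ 0.33333
Add(n, Mul(19, -2638)) = Add(Rational(1, 3), Mul(19, -2638)) = Add(Rational(1, 3), -50122) = Rational(-150365, 3)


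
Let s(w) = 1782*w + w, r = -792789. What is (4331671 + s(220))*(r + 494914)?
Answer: -1407140946625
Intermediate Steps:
s(w) = 1783*w
(4331671 + s(220))*(r + 494914) = (4331671 + 1783*220)*(-792789 + 494914) = (4331671 + 392260)*(-297875) = 4723931*(-297875) = -1407140946625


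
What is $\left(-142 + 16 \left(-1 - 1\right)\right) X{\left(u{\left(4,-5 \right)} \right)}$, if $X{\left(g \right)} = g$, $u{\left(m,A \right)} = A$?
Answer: $870$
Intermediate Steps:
$\left(-142 + 16 \left(-1 - 1\right)\right) X{\left(u{\left(4,-5 \right)} \right)} = \left(-142 + 16 \left(-1 - 1\right)\right) \left(-5\right) = \left(-142 + 16 \left(-2\right)\right) \left(-5\right) = \left(-142 - 32\right) \left(-5\right) = \left(-174\right) \left(-5\right) = 870$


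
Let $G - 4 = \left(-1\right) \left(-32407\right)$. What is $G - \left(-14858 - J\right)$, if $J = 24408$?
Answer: $71677$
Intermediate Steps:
$G = 32411$ ($G = 4 - -32407 = 4 + 32407 = 32411$)
$G - \left(-14858 - J\right) = 32411 - \left(-14858 - 24408\right) = 32411 - -39266 = 32411 + 39266 = 71677$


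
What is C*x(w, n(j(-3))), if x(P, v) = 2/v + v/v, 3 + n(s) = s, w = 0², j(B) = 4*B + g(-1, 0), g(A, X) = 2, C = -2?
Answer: -22/13 ≈ -1.6923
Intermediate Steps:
j(B) = 2 + 4*B (j(B) = 4*B + 2 = 2 + 4*B)
w = 0
n(s) = -3 + s
x(P, v) = 1 + 2/v (x(P, v) = 2/v + 1 = 1 + 2/v)
C*x(w, n(j(-3))) = -2*(2 + (-3 + (2 + 4*(-3))))/(-3 + (2 + 4*(-3))) = -2*(2 + (-3 + (2 - 12)))/(-3 + (2 - 12)) = -2*(2 + (-3 - 10))/(-3 - 10) = -2*(2 - 13)/(-13) = -(-2)*(-11)/13 = -2*11/13 = -22/13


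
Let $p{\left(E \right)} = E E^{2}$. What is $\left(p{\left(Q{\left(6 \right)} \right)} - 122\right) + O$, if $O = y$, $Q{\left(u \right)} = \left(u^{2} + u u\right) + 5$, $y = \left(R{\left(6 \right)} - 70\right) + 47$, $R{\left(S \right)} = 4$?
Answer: $456392$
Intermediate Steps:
$y = -19$ ($y = \left(4 - 70\right) + 47 = -66 + 47 = -19$)
$Q{\left(u \right)} = 5 + 2 u^{2}$ ($Q{\left(u \right)} = \left(u^{2} + u^{2}\right) + 5 = 2 u^{2} + 5 = 5 + 2 u^{2}$)
$O = -19$
$p{\left(E \right)} = E^{3}$
$\left(p{\left(Q{\left(6 \right)} \right)} - 122\right) + O = \left(\left(5 + 2 \cdot 6^{2}\right)^{3} - 122\right) - 19 = \left(\left(5 + 2 \cdot 36\right)^{3} - 122\right) - 19 = \left(\left(5 + 72\right)^{3} - 122\right) - 19 = \left(77^{3} - 122\right) - 19 = \left(456533 - 122\right) - 19 = 456411 - 19 = 456392$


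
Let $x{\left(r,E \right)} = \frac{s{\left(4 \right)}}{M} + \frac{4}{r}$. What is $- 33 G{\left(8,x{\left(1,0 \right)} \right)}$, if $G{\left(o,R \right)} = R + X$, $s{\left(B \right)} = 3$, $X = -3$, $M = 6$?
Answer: $- \frac{99}{2} \approx -49.5$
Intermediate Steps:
$x{\left(r,E \right)} = \frac{1}{2} + \frac{4}{r}$ ($x{\left(r,E \right)} = \frac{3}{6} + \frac{4}{r} = 3 \cdot \frac{1}{6} + \frac{4}{r} = \frac{1}{2} + \frac{4}{r}$)
$G{\left(o,R \right)} = -3 + R$ ($G{\left(o,R \right)} = R - 3 = -3 + R$)
$- 33 G{\left(8,x{\left(1,0 \right)} \right)} = - 33 \left(-3 + \frac{8 + 1}{2 \cdot 1}\right) = - 33 \left(-3 + \frac{1}{2} \cdot 1 \cdot 9\right) = - 33 \left(-3 + \frac{9}{2}\right) = \left(-33\right) \frac{3}{2} = - \frac{99}{2}$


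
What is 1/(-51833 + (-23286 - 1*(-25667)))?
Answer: -1/49452 ≈ -2.0222e-5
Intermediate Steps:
1/(-51833 + (-23286 - 1*(-25667))) = 1/(-51833 + (-23286 + 25667)) = 1/(-51833 + 2381) = 1/(-49452) = -1/49452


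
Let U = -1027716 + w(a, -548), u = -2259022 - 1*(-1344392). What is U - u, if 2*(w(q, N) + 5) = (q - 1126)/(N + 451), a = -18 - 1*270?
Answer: -10969120/97 ≈ -1.1308e+5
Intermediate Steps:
a = -288 (a = -18 - 270 = -288)
u = -914630 (u = -2259022 + 1344392 = -914630)
w(q, N) = -5 + (-1126 + q)/(2*(451 + N)) (w(q, N) = -5 + ((q - 1126)/(N + 451))/2 = -5 + ((-1126 + q)/(451 + N))/2 = -5 + (-1126 + q)/(2*(451 + N)))
U = -99688230/97 (U = -1027716 + (-5636 - 288 - 10*(-548))/(2*(451 - 548)) = -1027716 + (½)*(-5636 - 288 + 5480)/(-97) = -1027716 + (½)*(-1/97)*(-444) = -1027716 + 222/97 = -99688230/97 ≈ -1.0277e+6)
U - u = -99688230/97 - 1*(-914630) = -99688230/97 + 914630 = -10969120/97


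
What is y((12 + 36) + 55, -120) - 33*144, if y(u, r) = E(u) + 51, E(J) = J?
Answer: -4598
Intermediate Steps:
y(u, r) = 51 + u (y(u, r) = u + 51 = 51 + u)
y((12 + 36) + 55, -120) - 33*144 = (51 + ((12 + 36) + 55)) - 33*144 = (51 + (48 + 55)) - 1*4752 = (51 + 103) - 4752 = 154 - 4752 = -4598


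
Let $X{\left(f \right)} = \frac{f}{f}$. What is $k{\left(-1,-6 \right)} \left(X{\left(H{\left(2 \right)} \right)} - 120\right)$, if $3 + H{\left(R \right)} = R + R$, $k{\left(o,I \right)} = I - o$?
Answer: $595$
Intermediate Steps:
$H{\left(R \right)} = -3 + 2 R$ ($H{\left(R \right)} = -3 + \left(R + R\right) = -3 + 2 R$)
$X{\left(f \right)} = 1$
$k{\left(-1,-6 \right)} \left(X{\left(H{\left(2 \right)} \right)} - 120\right) = \left(-6 - -1\right) \left(1 - 120\right) = \left(-6 + 1\right) \left(-119\right) = \left(-5\right) \left(-119\right) = 595$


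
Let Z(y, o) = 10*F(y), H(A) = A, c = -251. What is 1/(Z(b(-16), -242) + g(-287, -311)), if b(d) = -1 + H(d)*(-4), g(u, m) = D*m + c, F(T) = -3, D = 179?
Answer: -1/55950 ≈ -1.7873e-5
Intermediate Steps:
g(u, m) = -251 + 179*m (g(u, m) = 179*m - 251 = -251 + 179*m)
b(d) = -1 - 4*d (b(d) = -1 + d*(-4) = -1 - 4*d)
Z(y, o) = -30 (Z(y, o) = 10*(-3) = -30)
1/(Z(b(-16), -242) + g(-287, -311)) = 1/(-30 + (-251 + 179*(-311))) = 1/(-30 + (-251 - 55669)) = 1/(-30 - 55920) = 1/(-55950) = -1/55950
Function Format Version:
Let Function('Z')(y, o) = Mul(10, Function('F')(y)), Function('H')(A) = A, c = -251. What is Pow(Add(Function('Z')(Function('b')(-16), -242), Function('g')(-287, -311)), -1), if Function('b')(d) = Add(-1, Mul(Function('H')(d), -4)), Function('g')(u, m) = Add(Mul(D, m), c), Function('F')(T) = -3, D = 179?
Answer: Rational(-1, 55950) ≈ -1.7873e-5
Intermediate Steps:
Function('g')(u, m) = Add(-251, Mul(179, m)) (Function('g')(u, m) = Add(Mul(179, m), -251) = Add(-251, Mul(179, m)))
Function('b')(d) = Add(-1, Mul(-4, d)) (Function('b')(d) = Add(-1, Mul(d, -4)) = Add(-1, Mul(-4, d)))
Function('Z')(y, o) = -30 (Function('Z')(y, o) = Mul(10, -3) = -30)
Pow(Add(Function('Z')(Function('b')(-16), -242), Function('g')(-287, -311)), -1) = Pow(Add(-30, Add(-251, Mul(179, -311))), -1) = Pow(Add(-30, Add(-251, -55669)), -1) = Pow(Add(-30, -55920), -1) = Pow(-55950, -1) = Rational(-1, 55950)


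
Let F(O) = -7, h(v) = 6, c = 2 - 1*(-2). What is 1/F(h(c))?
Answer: -⅐ ≈ -0.14286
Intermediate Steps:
c = 4 (c = 2 + 2 = 4)
1/F(h(c)) = 1/(-7) = -⅐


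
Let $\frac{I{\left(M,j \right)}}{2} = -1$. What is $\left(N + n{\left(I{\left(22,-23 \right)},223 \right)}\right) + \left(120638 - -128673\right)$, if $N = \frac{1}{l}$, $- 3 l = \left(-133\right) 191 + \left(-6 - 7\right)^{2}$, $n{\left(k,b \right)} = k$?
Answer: $\frac{6291063309}{25234} \approx 2.4931 \cdot 10^{5}$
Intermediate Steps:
$I{\left(M,j \right)} = -2$ ($I{\left(M,j \right)} = 2 \left(-1\right) = -2$)
$l = \frac{25234}{3}$ ($l = - \frac{\left(-133\right) 191 + \left(-6 - 7\right)^{2}}{3} = - \frac{-25403 + \left(-13\right)^{2}}{3} = - \frac{-25403 + 169}{3} = \left(- \frac{1}{3}\right) \left(-25234\right) = \frac{25234}{3} \approx 8411.3$)
$N = \frac{3}{25234}$ ($N = \frac{1}{\frac{25234}{3}} = \frac{3}{25234} \approx 0.00011889$)
$\left(N + n{\left(I{\left(22,-23 \right)},223 \right)}\right) + \left(120638 - -128673\right) = \left(\frac{3}{25234} - 2\right) + \left(120638 - -128673\right) = - \frac{50465}{25234} + \left(120638 + 128673\right) = - \frac{50465}{25234} + 249311 = \frac{6291063309}{25234}$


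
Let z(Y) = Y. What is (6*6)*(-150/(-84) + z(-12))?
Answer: -2574/7 ≈ -367.71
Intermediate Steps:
(6*6)*(-150/(-84) + z(-12)) = (6*6)*(-150/(-84) - 12) = 36*(-150*(-1/84) - 12) = 36*(25/14 - 12) = 36*(-143/14) = -2574/7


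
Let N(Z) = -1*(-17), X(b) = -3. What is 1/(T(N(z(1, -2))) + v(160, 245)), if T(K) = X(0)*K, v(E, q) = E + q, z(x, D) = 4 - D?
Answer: 1/354 ≈ 0.0028249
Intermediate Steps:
N(Z) = 17
T(K) = -3*K
1/(T(N(z(1, -2))) + v(160, 245)) = 1/(-3*17 + (160 + 245)) = 1/(-51 + 405) = 1/354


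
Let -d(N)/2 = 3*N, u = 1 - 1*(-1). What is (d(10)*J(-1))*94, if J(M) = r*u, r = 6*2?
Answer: -135360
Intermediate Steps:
u = 2 (u = 1 + 1 = 2)
d(N) = -6*N
r = 12
J(M) = 24 (J(M) = 12*2 = 24)
(d(10)*J(-1))*94 = (-6*10*24)*94 = -60*24*94 = -1440*94 = -135360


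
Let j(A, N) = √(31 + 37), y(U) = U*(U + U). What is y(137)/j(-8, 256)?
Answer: 18769*√17/17 ≈ 4552.1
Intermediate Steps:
y(U) = 2*U² (y(U) = U*(2*U) = 2*U²)
j(A, N) = 2*√17 (j(A, N) = √68 = 2*√17)
y(137)/j(-8, 256) = (2*137²)/((2*√17)) = (2*18769)*(√17/34) = 37538*(√17/34) = 18769*√17/17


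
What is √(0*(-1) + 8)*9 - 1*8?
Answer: -8 + 18*√2 ≈ 17.456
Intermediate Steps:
√(0*(-1) + 8)*9 - 1*8 = √(0 + 8)*9 - 8 = √8*9 - 8 = (2*√2)*9 - 8 = 18*√2 - 8 = -8 + 18*√2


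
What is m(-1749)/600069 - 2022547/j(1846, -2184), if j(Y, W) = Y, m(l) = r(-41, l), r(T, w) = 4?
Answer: -1213667748359/1107727374 ≈ -1095.6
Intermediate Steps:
m(l) = 4
m(-1749)/600069 - 2022547/j(1846, -2184) = 4/600069 - 2022547/1846 = -1213667748359/1107727374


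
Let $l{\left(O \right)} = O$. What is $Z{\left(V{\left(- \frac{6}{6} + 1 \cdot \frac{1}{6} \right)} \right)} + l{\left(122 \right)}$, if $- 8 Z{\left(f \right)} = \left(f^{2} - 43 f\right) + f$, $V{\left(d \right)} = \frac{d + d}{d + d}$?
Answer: $\frac{1017}{8} \approx 127.13$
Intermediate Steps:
$V{\left(d \right)} = 1$ ($V{\left(d \right)} = \frac{2 d}{2 d} = 2 d \frac{1}{2 d} = 1$)
$Z{\left(f \right)} = - \frac{f^{2}}{8} + \frac{21 f}{4}$ ($Z{\left(f \right)} = - \frac{\left(f^{2} - 43 f\right) + f}{8} = - \frac{f^{2} - 42 f}{8} = - \frac{f^{2}}{8} + \frac{21 f}{4}$)
$Z{\left(V{\left(- \frac{6}{6} + 1 \cdot \frac{1}{6} \right)} \right)} + l{\left(122 \right)} = \frac{1}{8} \cdot 1 \left(42 - 1\right) + 122 = \frac{1}{8} \cdot 1 \cdot 41 + 122 = \frac{41}{8} + 122 = \frac{1017}{8}$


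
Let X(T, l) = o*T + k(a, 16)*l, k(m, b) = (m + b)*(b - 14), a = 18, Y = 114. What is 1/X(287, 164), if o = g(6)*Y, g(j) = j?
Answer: 1/207460 ≈ 4.8202e-6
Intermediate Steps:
o = 684 (o = 6*114 = 684)
k(m, b) = (-14 + b)*(b + m) (k(m, b) = (b + m)*(-14 + b) = (-14 + b)*(b + m))
X(T, l) = 68*l + 684*T (X(T, l) = 684*T + (16² - 14*16 - 14*18 + 16*18)*l = 684*T + (256 - 224 - 252 + 288)*l = 684*T + 68*l = 68*l + 684*T)
1/X(287, 164) = 1/(68*164 + 684*287) = 1/(11152 + 196308) = 1/207460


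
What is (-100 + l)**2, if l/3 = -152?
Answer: 309136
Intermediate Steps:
l = -456 (l = 3*(-152) = -456)
(-100 + l)**2 = (-100 - 456)**2 = (-556)**2 = 309136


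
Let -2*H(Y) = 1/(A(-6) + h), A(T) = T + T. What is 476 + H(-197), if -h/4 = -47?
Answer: 167551/352 ≈ 476.00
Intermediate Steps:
h = 188 (h = -4*(-47) = 188)
A(T) = 2*T
H(Y) = -1/352 (H(Y) = -1/(2*(2*(-6) + 188)) = -1/(2*(-12 + 188)) = -½/176 = -½*1/176 = -1/352)
476 + H(-197) = 476 - 1/352 = 167551/352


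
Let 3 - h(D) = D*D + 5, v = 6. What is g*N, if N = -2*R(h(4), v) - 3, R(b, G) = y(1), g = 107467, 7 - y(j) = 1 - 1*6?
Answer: -2901609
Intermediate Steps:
y(j) = 12 (y(j) = 7 - (1 - 1*6) = 7 - (1 - 6) = 7 - 1*(-5) = 7 + 5 = 12)
h(D) = -2 - D² (h(D) = 3 - (D*D + 5) = 3 - (D² + 5) = 3 - (5 + D²) = 3 + (-5 - D²) = -2 - D²)
R(b, G) = 12
N = -27 (N = -2*12 - 3 = -24 - 3 = -27)
g*N = 107467*(-27) = -2901609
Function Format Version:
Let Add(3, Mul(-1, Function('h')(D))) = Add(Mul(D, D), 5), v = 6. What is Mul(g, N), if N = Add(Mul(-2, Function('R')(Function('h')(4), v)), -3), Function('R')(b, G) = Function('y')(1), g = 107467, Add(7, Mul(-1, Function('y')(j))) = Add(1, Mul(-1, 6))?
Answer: -2901609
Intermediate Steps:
Function('y')(j) = 12 (Function('y')(j) = Add(7, Mul(-1, Add(1, Mul(-1, 6)))) = Add(7, Mul(-1, Add(1, -6))) = Add(7, Mul(-1, -5)) = Add(7, 5) = 12)
Function('h')(D) = Add(-2, Mul(-1, Pow(D, 2))) (Function('h')(D) = Add(3, Mul(-1, Add(Mul(D, D), 5))) = Add(3, Mul(-1, Add(Pow(D, 2), 5))) = Add(3, Mul(-1, Add(5, Pow(D, 2)))) = Add(3, Add(-5, Mul(-1, Pow(D, 2)))) = Add(-2, Mul(-1, Pow(D, 2))))
Function('R')(b, G) = 12
N = -27 (N = Add(Mul(-2, 12), -3) = Add(-24, -3) = -27)
Mul(g, N) = Mul(107467, -27) = -2901609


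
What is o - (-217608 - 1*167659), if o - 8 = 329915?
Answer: 715190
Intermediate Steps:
o = 329923 (o = 8 + 329915 = 329923)
o - (-217608 - 1*167659) = 329923 - (-217608 - 1*167659) = 329923 - (-217608 - 167659) = 329923 - 1*(-385267) = 329923 + 385267 = 715190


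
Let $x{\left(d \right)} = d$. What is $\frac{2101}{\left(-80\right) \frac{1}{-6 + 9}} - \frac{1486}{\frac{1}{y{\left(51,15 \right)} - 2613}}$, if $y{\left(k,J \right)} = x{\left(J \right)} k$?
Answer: $\frac{219683937}{80} \approx 2.746 \cdot 10^{6}$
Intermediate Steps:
$y{\left(k,J \right)} = J k$
$\frac{2101}{\left(-80\right) \frac{1}{-6 + 9}} - \frac{1486}{\frac{1}{y{\left(51,15 \right)} - 2613}} = \frac{2101}{\left(-80\right) \frac{1}{-6 + 9}} - \frac{1486}{\frac{1}{15 \cdot 51 - 2613}} = \frac{2101}{\left(-80\right) \frac{1}{3}} - \frac{1486}{\frac{1}{765 - 2613}} = \frac{2101}{\left(-80\right) \frac{1}{3}} - \frac{1486}{\frac{1}{-1848}} = \frac{2101}{- \frac{80}{3}} - \frac{1486}{- \frac{1}{1848}} = 2101 \left(- \frac{3}{80}\right) - -2746128 = - \frac{6303}{80} + 2746128 = \frac{219683937}{80}$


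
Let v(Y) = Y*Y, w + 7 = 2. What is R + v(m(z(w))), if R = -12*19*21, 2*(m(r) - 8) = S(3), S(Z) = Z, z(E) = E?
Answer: -18791/4 ≈ -4697.8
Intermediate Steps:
w = -5 (w = -7 + 2 = -5)
m(r) = 19/2 (m(r) = 8 + (1/2)*3 = 8 + 3/2 = 19/2)
v(Y) = Y**2
R = -4788 (R = -228*21 = -4788)
R + v(m(z(w))) = -4788 + (19/2)**2 = -4788 + 361/4 = -18791/4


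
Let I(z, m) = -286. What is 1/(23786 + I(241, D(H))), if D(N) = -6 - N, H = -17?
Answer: 1/23500 ≈ 4.2553e-5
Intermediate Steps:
1/(23786 + I(241, D(H))) = 1/(23786 - 286) = 1/23500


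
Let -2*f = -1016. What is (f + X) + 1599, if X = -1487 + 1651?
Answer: 2271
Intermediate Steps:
X = 164
f = 508 (f = -½*(-1016) = 508)
(f + X) + 1599 = (508 + 164) + 1599 = 672 + 1599 = 2271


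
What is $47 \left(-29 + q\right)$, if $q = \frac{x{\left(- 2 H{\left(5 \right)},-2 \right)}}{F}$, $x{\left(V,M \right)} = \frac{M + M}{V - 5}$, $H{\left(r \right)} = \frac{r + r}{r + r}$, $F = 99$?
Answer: $- \frac{944371}{693} \approx -1362.7$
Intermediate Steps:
$H{\left(r \right)} = 1$ ($H{\left(r \right)} = \frac{2 r}{2 r} = 2 r \frac{1}{2 r} = 1$)
$x{\left(V,M \right)} = \frac{2 M}{-5 + V}$
$q = \frac{4}{693}$ ($q = \frac{2 \left(-2\right) \frac{1}{-5 - 2}}{99} = 2 \left(-2\right) \frac{1}{-5 - 2} \cdot \frac{1}{99} = 2 \left(-2\right) \frac{1}{-7} \cdot \frac{1}{99} = 2 \left(-2\right) \left(- \frac{1}{7}\right) \frac{1}{99} = \frac{4}{7} \cdot \frac{1}{99} = \frac{4}{693} \approx 0.005772$)
$47 \left(-29 + q\right) = 47 \left(-29 + \frac{4}{693}\right) = 47 \left(- \frac{20093}{693}\right) = - \frac{944371}{693}$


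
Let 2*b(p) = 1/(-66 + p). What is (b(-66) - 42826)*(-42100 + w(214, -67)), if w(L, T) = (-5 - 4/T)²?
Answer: 711819823920345/395032 ≈ 1.8019e+9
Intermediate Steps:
b(p) = 1/(2*(-66 + p))
(b(-66) - 42826)*(-42100 + w(214, -67)) = (1/(2*(-66 - 66)) - 42826)*(-42100 + (4 + 5*(-67))²/(-67)²) = ((½)/(-132) - 42826)*(-42100 + (4 - 335)²/4489) = ((½)*(-1/132) - 42826)*(-42100 + (1/4489)*(-331)²) = (-1/264 - 42826)*(-42100 + (1/4489)*109561) = -11306065*(-42100 + 109561/4489)/264 = -11306065/264*(-188877339/4489) = 711819823920345/395032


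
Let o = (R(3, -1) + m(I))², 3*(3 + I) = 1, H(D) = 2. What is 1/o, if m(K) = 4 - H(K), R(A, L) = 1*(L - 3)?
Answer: ¼ ≈ 0.25000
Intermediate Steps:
R(A, L) = -3 + L (R(A, L) = 1*(-3 + L) = -3 + L)
I = -8/3 (I = -3 + (⅓)*1 = -3 + ⅓ = -8/3 ≈ -2.6667)
m(K) = 2 (m(K) = 4 - 1*2 = 4 - 2 = 2)
o = 4 (o = ((-3 - 1) + 2)² = (-4 + 2)² = (-2)² = 4)
1/o = 1/4 = ¼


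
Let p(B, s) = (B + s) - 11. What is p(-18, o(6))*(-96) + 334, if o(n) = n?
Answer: 2542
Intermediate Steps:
p(B, s) = -11 + B + s
p(-18, o(6))*(-96) + 334 = (-11 - 18 + 6)*(-96) + 334 = -23*(-96) + 334 = 2208 + 334 = 2542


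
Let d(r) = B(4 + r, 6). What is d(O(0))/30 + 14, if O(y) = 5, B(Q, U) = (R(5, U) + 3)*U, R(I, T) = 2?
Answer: 15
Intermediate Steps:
B(Q, U) = 5*U (B(Q, U) = (2 + 3)*U = 5*U)
d(r) = 30 (d(r) = 5*6 = 30)
d(O(0))/30 + 14 = 30/30 + 14 = (1/30)*30 + 14 = 1 + 14 = 15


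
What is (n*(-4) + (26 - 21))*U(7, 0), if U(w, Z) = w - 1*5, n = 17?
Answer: -126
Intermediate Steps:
U(w, Z) = -5 + w (U(w, Z) = w - 5 = -5 + w)
(n*(-4) + (26 - 21))*U(7, 0) = (17*(-4) + (26 - 21))*(-5 + 7) = (-68 + 5)*2 = -63*2 = -126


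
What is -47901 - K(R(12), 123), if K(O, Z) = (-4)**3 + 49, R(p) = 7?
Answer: -47886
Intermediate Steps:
K(O, Z) = -15 (K(O, Z) = -64 + 49 = -15)
-47901 - K(R(12), 123) = -47901 - 1*(-15) = -47901 + 15 = -47886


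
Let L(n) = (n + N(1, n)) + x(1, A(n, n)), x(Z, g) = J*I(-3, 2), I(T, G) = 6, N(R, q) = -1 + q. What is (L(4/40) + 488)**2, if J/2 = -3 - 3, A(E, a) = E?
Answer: 4309776/25 ≈ 1.7239e+5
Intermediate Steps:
J = -12 (J = 2*(-3 - 3) = 2*(-6) = -12)
x(Z, g) = -72 (x(Z, g) = -12*6 = -72)
L(n) = -73 + 2*n (L(n) = (n + (-1 + n)) - 72 = (-1 + 2*n) - 72 = -73 + 2*n)
(L(4/40) + 488)**2 = ((-73 + 2*(4/40)) + 488)**2 = ((-73 + 2*(4*(1/40))) + 488)**2 = ((-73 + 2*(1/10)) + 488)**2 = ((-73 + 1/5) + 488)**2 = (-364/5 + 488)**2 = (2076/5)**2 = 4309776/25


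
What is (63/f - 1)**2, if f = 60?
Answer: 1/400 ≈ 0.0025000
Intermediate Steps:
(63/f - 1)**2 = (63/60 - 1)**2 = (63*(1/60) - 1)**2 = (21/20 - 1)**2 = (1/20)**2 = 1/400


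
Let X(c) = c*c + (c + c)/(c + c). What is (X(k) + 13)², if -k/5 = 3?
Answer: 57121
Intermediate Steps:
k = -15 (k = -5*3 = -15)
X(c) = 1 + c² (X(c) = c² + (2*c)/((2*c)) = c² + (2*c)*(1/(2*c)) = c² + 1 = 1 + c²)
(X(k) + 13)² = ((1 + (-15)²) + 13)² = ((1 + 225) + 13)² = (226 + 13)² = 239² = 57121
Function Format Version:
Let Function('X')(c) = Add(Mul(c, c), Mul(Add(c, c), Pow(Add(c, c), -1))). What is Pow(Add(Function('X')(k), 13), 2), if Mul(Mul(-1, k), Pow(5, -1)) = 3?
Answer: 57121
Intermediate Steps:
k = -15 (k = Mul(-5, 3) = -15)
Function('X')(c) = Add(1, Pow(c, 2)) (Function('X')(c) = Add(Pow(c, 2), Mul(Mul(2, c), Pow(Mul(2, c), -1))) = Add(Pow(c, 2), Mul(Mul(2, c), Mul(Rational(1, 2), Pow(c, -1)))) = Add(Pow(c, 2), 1) = Add(1, Pow(c, 2)))
Pow(Add(Function('X')(k), 13), 2) = Pow(Add(Add(1, Pow(-15, 2)), 13), 2) = Pow(Add(Add(1, 225), 13), 2) = Pow(Add(226, 13), 2) = Pow(239, 2) = 57121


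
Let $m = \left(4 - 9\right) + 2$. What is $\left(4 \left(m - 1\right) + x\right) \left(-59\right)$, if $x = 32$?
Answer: $-944$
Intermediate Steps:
$m = -3$ ($m = \left(4 - 9\right) + 2 = -5 + 2 = -3$)
$\left(4 \left(m - 1\right) + x\right) \left(-59\right) = \left(4 \left(-3 - 1\right) + 32\right) \left(-59\right) = \left(4 \left(-4\right) + 32\right) \left(-59\right) = \left(-16 + 32\right) \left(-59\right) = 16 \left(-59\right) = -944$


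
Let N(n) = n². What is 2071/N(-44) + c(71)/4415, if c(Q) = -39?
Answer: 9067961/8547440 ≈ 1.0609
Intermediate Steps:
2071/N(-44) + c(71)/4415 = 2071/((-44)²) - 39/4415 = 2071/1936 - 39*1/4415 = 2071*(1/1936) - 39/4415 = 2071/1936 - 39/4415 = 9067961/8547440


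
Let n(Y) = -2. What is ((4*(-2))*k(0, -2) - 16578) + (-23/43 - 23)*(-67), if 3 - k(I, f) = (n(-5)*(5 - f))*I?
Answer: -646082/43 ≈ -15025.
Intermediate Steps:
k(I, f) = 3 - I*(-10 + 2*f) (k(I, f) = 3 - (-2*(5 - f))*I = 3 - (-10 + 2*f)*I = 3 - I*(-10 + 2*f))
((4*(-2))*k(0, -2) - 16578) + (-23/43 - 23)*(-67) = ((4*(-2))*(3 + 10*0 - 2*0*(-2)) - 16578) + (-23/43 - 23)*(-67) = (-8*(3 + 0 + 0) - 16578) + (-23*1/43 - 23)*(-67) = (-8*3 - 16578) + (-23/43 - 23)*(-67) = (-24 - 16578) - 1012/43*(-67) = -16602 + 67804/43 = -646082/43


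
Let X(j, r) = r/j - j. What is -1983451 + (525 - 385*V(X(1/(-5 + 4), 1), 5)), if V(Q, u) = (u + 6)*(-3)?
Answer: -1970221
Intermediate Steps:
X(j, r) = -j + r/j
V(Q, u) = -18 - 3*u (V(Q, u) = (6 + u)*(-3) = -18 - 3*u)
-1983451 + (525 - 385*V(X(1/(-5 + 4), 1), 5)) = -1983451 + (525 - 385*(-18 - 3*5)) = -1983451 + (525 - 385*(-18 - 15)) = -1983451 + (525 - 385*(-33)) = -1983451 + (525 + 12705) = -1983451 + 13230 = -1970221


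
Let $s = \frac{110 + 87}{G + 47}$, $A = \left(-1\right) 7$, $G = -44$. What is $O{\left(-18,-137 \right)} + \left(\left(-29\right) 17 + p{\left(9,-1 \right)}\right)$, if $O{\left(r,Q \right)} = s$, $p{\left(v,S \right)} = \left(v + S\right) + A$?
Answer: $- \frac{1279}{3} \approx -426.33$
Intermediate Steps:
$A = -7$
$s = \frac{197}{3}$ ($s = \frac{110 + 87}{-44 + 47} = \frac{197}{3} \approx 65.667$)
$p{\left(v,S \right)} = -7 + S + v$ ($p{\left(v,S \right)} = \left(v + S\right) - 7 = \left(S + v\right) - 7 = -7 + S + v$)
$O{\left(r,Q \right)} = \frac{197}{3}$
$O{\left(-18,-137 \right)} + \left(\left(-29\right) 17 + p{\left(9,-1 \right)}\right) = \frac{197}{3} - 492 = - \frac{1279}{3}$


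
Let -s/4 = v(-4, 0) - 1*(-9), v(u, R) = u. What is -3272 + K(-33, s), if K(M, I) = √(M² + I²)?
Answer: -3272 + √1489 ≈ -3233.4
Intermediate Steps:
s = -20 (s = -4*(-4 - 1*(-9)) = -4*(-4 + 9) = -4*5 = -20)
K(M, I) = √(I² + M²)
-3272 + K(-33, s) = -3272 + √((-20)² + (-33)²) = -3272 + √(400 + 1089) = -3272 + √1489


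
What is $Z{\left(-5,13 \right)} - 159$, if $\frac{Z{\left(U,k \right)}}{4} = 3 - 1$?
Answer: $-151$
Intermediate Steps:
$Z{\left(U,k \right)} = 8$ ($Z{\left(U,k \right)} = 4 \left(3 - 1\right) = 4 \cdot 2 = 8$)
$Z{\left(-5,13 \right)} - 159 = 8 - 159 = -151$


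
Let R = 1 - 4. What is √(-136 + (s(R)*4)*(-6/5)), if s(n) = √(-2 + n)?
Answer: 2*√(-850 - 30*I*√5)/5 ≈ 0.45982 - 11.671*I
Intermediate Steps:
R = -3
√(-136 + (s(R)*4)*(-6/5)) = √(-136 + (√(-2 - 3)*4)*(-6/5)) = √(-136 + (√(-5)*4)*(-6*⅕)) = √(-136 + ((I*√5)*4)*(-6/5)) = √(-136 + (4*I*√5)*(-6/5)) = √(-136 - 24*I*√5/5)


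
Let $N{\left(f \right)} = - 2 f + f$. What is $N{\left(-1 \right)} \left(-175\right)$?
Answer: $-175$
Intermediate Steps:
$N{\left(f \right)} = - f$
$N{\left(-1 \right)} \left(-175\right) = \left(-1\right) \left(-1\right) \left(-175\right) = 1 \left(-175\right) = -175$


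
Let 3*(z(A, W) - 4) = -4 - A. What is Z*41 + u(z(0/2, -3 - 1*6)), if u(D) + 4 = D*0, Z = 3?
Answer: 119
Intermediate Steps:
z(A, W) = 8/3 - A/3 (z(A, W) = 4 + (-4 - A)/3 = 4 + (-4/3 - A/3) = 8/3 - A/3)
u(D) = -4 (u(D) = -4 + D*0 = -4 + 0 = -4)
Z*41 + u(z(0/2, -3 - 1*6)) = 3*41 - 4 = 123 - 4 = 119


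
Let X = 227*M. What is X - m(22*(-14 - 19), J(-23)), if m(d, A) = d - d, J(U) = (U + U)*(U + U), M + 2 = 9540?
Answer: 2165126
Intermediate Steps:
M = 9538 (M = -2 + 9540 = 9538)
J(U) = 4*U² (J(U) = (2*U)*(2*U) = 4*U²)
m(d, A) = 0
X = 2165126 (X = 227*9538 = 2165126)
X - m(22*(-14 - 19), J(-23)) = 2165126 - 1*0 = 2165126 + 0 = 2165126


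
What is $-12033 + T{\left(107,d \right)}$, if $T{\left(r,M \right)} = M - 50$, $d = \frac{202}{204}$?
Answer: $- \frac{1232365}{102} \approx -12082.0$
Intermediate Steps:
$d = \frac{101}{102}$ ($d = 202 \cdot \frac{1}{204} = \frac{101}{102} \approx 0.9902$)
$T{\left(r,M \right)} = -50 + M$ ($T{\left(r,M \right)} = M - 50 = -50 + M$)
$-12033 + T{\left(107,d \right)} = -12033 + \left(-50 + \frac{101}{102}\right) = -12033 - \frac{4999}{102} = - \frac{1232365}{102}$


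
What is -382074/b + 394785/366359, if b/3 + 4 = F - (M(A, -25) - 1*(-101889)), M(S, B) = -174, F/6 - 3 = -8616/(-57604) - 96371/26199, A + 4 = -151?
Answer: 10918464680029484181/4686823565817437597 ≈ 2.3296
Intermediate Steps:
A = -155 (A = -4 - 151 = -155)
F = -399061456/125763933 (F = 18 + 6*(-8616/(-57604) - 96371/26199) = 18 + 6*(-8616*(-1/57604) - 96371*1/26199) = 18 + 6*(2154/14401 - 96371/26199) = 18 + 6*(-1331406125/377291799) = 18 - 2662812250/125763933 = -399061456/125763933 ≈ -3.1731)
b = -12792980562283/41921311 (b = -12 + 3*(-399061456/125763933 - (-174 - 1*(-101889))) = -12 + 3*(-399061456/125763933 - (-174 + 101889)) = -12 + 3*(-399061456/125763933 - 1*101715) = -12 + 3*(-399061456/125763933 - 101715) = -12 + 3*(-12792477506551/125763933) = -12 - 12792477506551/41921311 = -12792980562283/41921311 ≈ -3.0517e+5)
-382074/b + 394785/366359 = -382074/(-12792980562283/41921311) + 394785/366359 = -382074*(-41921311/12792980562283) + 394785*(1/366359) = 16017042979014/12792980562283 + 394785/366359 = 10918464680029484181/4686823565817437597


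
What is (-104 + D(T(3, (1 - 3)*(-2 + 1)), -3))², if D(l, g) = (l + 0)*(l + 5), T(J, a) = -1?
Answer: 11664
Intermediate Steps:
D(l, g) = l*(5 + l)
(-104 + D(T(3, (1 - 3)*(-2 + 1)), -3))² = (-104 - (5 - 1))² = (-104 - 1*4)² = (-104 - 4)² = (-108)² = 11664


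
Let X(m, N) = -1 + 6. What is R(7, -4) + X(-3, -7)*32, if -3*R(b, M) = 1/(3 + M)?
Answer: 481/3 ≈ 160.33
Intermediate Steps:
R(b, M) = -1/(3*(3 + M))
X(m, N) = 5
R(7, -4) + X(-3, -7)*32 = -1/(9 + 3*(-4)) + 5*32 = -1/(9 - 12) + 160 = -1/(-3) + 160 = -1*(-1/3) + 160 = 1/3 + 160 = 481/3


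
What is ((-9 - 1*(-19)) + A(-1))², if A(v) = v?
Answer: 81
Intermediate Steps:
((-9 - 1*(-19)) + A(-1))² = ((-9 - 1*(-19)) - 1)² = ((-9 + 19) - 1)² = (10 - 1)² = 9² = 81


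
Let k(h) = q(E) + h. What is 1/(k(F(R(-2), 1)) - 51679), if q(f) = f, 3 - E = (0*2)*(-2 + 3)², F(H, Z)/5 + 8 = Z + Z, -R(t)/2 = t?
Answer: -1/51706 ≈ -1.9340e-5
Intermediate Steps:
R(t) = -2*t
F(H, Z) = -40 + 10*Z (F(H, Z) = -40 + 5*(Z + Z) = -40 + 5*(2*Z) = -40 + 10*Z)
E = 3 (E = 3 - 0*2*(-2 + 3)² = 3 - 0*1² = 3 - 0 = 3 - 1*0 = 3 + 0 = 3)
k(h) = 3 + h
1/(k(F(R(-2), 1)) - 51679) = 1/((3 + (-40 + 10*1)) - 51679) = 1/((3 + (-40 + 10)) - 51679) = 1/((3 - 30) - 51679) = 1/(-27 - 51679) = 1/(-51706) = -1/51706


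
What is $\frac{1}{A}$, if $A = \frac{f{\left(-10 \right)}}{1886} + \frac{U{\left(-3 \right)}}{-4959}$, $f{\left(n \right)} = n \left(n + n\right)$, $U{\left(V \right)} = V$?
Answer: $\frac{1558779}{166243} \approx 9.3765$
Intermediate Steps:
$f{\left(n \right)} = 2 n^{2}$ ($f{\left(n \right)} = n 2 n = 2 n^{2}$)
$A = \frac{166243}{1558779}$ ($A = \frac{2 \left(-10\right)^{2}}{1886} - \frac{3}{-4959} = 2 \cdot 100 \cdot \frac{1}{1886} - - \frac{1}{1653} = 200 \cdot \frac{1}{1886} + \frac{1}{1653} = \frac{100}{943} + \frac{1}{1653} = \frac{166243}{1558779} \approx 0.10665$)
$\frac{1}{A} = \frac{1}{\frac{166243}{1558779}} = \frac{1558779}{166243}$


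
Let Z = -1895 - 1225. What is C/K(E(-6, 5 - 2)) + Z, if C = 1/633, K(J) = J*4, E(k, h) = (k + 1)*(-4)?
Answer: -157996799/50640 ≈ -3120.0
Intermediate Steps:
E(k, h) = -4 - 4*k (E(k, h) = (1 + k)*(-4) = -4 - 4*k)
K(J) = 4*J
C = 1/633 ≈ 0.0015798
Z = -3120
C/K(E(-6, 5 - 2)) + Z = 1/(633*((4*(-4 - 4*(-6))))) - 3120 = 1/(633*((4*(-4 + 24)))) - 3120 = 1/(633*((4*20))) - 3120 = (1/633)/80 - 3120 = (1/633)*(1/80) - 3120 = 1/50640 - 3120 = -157996799/50640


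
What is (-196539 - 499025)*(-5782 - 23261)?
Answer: 20201265252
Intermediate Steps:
(-196539 - 499025)*(-5782 - 23261) = -695564*(-29043) = 20201265252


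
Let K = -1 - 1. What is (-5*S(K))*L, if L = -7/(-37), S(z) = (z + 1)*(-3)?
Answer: -105/37 ≈ -2.8378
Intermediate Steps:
K = -2
S(z) = -3 - 3*z (S(z) = (1 + z)*(-3) = -3 - 3*z)
L = 7/37 (L = -7*(-1/37) = 7/37 ≈ 0.18919)
(-5*S(K))*L = -5*(-3 - 3*(-2))*(7/37) = -5*(-3 + 6)*(7/37) = -5*3*(7/37) = -15*7/37 = -105/37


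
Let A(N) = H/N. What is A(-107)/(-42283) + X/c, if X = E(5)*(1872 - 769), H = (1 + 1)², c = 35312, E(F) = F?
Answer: 24951550963/159761410672 ≈ 0.15618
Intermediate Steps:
H = 4 (H = 2² = 4)
A(N) = 4/N
X = 5515 (X = 5*(1872 - 769) = 5*1103 = 5515)
A(-107)/(-42283) + X/c = (4/(-107))/(-42283) + 5515/35312 = (4*(-1/107))*(-1/42283) + 5515*(1/35312) = -4/107*(-1/42283) + 5515/35312 = 4/4524281 + 5515/35312 = 24951550963/159761410672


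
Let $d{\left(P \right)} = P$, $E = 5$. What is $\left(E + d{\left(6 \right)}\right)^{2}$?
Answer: $121$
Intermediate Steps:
$\left(E + d{\left(6 \right)}\right)^{2} = \left(5 + 6\right)^{2} = 11^{2} = 121$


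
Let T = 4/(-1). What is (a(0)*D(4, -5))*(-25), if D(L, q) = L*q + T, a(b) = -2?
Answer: -1200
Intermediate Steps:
T = -4 (T = 4*(-1) = -4)
D(L, q) = -4 + L*q (D(L, q) = L*q - 4 = -4 + L*q)
(a(0)*D(4, -5))*(-25) = -2*(-4 + 4*(-5))*(-25) = -2*(-4 - 20)*(-25) = -2*(-24)*(-25) = 48*(-25) = -1200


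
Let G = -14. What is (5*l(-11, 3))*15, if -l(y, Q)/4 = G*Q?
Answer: 12600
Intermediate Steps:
l(y, Q) = 56*Q (l(y, Q) = -(-56)*Q = 56*Q)
(5*l(-11, 3))*15 = (5*(56*3))*15 = (5*168)*15 = 840*15 = 12600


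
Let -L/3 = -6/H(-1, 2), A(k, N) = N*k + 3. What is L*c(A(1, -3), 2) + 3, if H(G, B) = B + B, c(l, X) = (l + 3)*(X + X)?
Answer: 57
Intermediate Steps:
A(k, N) = 3 + N*k
c(l, X) = 2*X*(3 + l) (c(l, X) = (3 + l)*(2*X) = 2*X*(3 + l))
H(G, B) = 2*B
L = 9/2 (L = -(-18)/(2*2) = -(-18)/4 = -3*(-3/2) = 9/2 ≈ 4.5000)
L*c(A(1, -3), 2) + 3 = 9*(2*2*(3 + (3 - 3*1)))/2 + 3 = 9*(2*2*(3 + (3 - 3)))/2 + 3 = 9*(2*2*(3 + 0))/2 + 3 = 9*(2*2*3)/2 + 3 = (9/2)*12 + 3 = 54 + 3 = 57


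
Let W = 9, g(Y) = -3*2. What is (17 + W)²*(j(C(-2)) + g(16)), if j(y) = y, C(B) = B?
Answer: -5408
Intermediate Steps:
g(Y) = -6
(17 + W)²*(j(C(-2)) + g(16)) = (17 + 9)²*(-2 - 6) = 26²*(-8) = 676*(-8) = -5408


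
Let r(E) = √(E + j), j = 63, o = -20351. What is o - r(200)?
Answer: -20351 - √263 ≈ -20367.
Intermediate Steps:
r(E) = √(63 + E) (r(E) = √(E + 63) = √(63 + E))
o - r(200) = -20351 - √(63 + 200) = -20351 - √263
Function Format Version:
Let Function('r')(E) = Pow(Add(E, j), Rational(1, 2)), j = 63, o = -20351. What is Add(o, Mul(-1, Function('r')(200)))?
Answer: Add(-20351, Mul(-1, Pow(263, Rational(1, 2)))) ≈ -20367.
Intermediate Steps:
Function('r')(E) = Pow(Add(63, E), Rational(1, 2)) (Function('r')(E) = Pow(Add(E, 63), Rational(1, 2)) = Pow(Add(63, E), Rational(1, 2)))
Add(o, Mul(-1, Function('r')(200))) = Add(-20351, Mul(-1, Pow(Add(63, 200), Rational(1, 2)))) = Add(-20351, Mul(-1, Pow(263, Rational(1, 2))))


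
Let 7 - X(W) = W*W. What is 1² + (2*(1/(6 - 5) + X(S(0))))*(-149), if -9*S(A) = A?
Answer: -2383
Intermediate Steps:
S(A) = -A/9
X(W) = 7 - W² (X(W) = 7 - W*W = 7 - W²)
1² + (2*(1/(6 - 5) + X(S(0))))*(-149) = 1² + (2*(1/(6 - 5) + (7 - (-⅑*0)²)))*(-149) = 1 + (2*(1/1 + (7 - 1*0²)))*(-149) = 1 + (2*(1 + (7 - 1*0)))*(-149) = 1 + (2*(1 + (7 + 0)))*(-149) = 1 + (2*(1 + 7))*(-149) = 1 + (2*8)*(-149) = 1 + 16*(-149) = 1 - 2384 = -2383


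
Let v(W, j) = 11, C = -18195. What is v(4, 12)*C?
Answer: -200145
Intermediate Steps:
v(4, 12)*C = 11*(-18195) = -200145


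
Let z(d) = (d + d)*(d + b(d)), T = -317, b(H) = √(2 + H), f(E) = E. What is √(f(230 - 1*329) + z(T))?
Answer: √(200879 - 1902*I*√35) ≈ 448.37 - 12.548*I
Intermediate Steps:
z(d) = 2*d*(d + √(2 + d)) (z(d) = (d + d)*(d + √(2 + d)) = (2*d)*(d + √(2 + d)) = 2*d*(d + √(2 + d)))
√(f(230 - 1*329) + z(T)) = √((230 - 1*329) + 2*(-317)*(-317 + √(2 - 317))) = √((230 - 329) + 2*(-317)*(-317 + √(-315))) = √(-99 + 2*(-317)*(-317 + 3*I*√35)) = √(-99 + (200978 - 1902*I*√35)) = √(200879 - 1902*I*√35)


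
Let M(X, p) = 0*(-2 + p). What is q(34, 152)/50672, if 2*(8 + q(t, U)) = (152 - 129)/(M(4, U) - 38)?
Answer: -631/3851072 ≈ -0.00016385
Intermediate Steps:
M(X, p) = 0
q(t, U) = -631/76 (q(t, U) = -8 + ((152 - 129)/(0 - 38))/2 = -8 + (23/(-38))/2 = -8 + (23*(-1/38))/2 = -8 + (½)*(-23/38) = -8 - 23/76 = -631/76)
q(34, 152)/50672 = -631/76/50672 = -631/76*1/50672 = -631/3851072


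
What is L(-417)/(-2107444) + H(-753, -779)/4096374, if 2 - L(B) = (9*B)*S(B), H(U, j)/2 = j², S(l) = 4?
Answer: 624065972393/2158219702014 ≈ 0.28916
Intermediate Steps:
H(U, j) = 2*j²
L(B) = 2 - 36*B (L(B) = 2 - 9*B*4 = 2 - 36*B)
L(-417)/(-2107444) + H(-753, -779)/4096374 = (2 - 36*(-417))/(-2107444) + (2*(-779)²)/4096374 = (2 + 15012)*(-1/2107444) + (2*606841)*(1/4096374) = 15014*(-1/2107444) + 1213682*(1/4096374) = -7507/1053722 + 606841/2048187 = 624065972393/2158219702014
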